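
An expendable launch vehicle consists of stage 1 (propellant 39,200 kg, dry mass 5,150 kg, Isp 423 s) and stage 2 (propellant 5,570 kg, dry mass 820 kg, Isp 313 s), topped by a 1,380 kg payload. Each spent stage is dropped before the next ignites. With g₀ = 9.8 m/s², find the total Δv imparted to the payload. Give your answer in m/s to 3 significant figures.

Ignition mass of stage 1 = 39,200+5,150 + 5,570+820 + 1,380 = 52,120 kg.
Stage 1: m₀ = 52,120 kg, m_f = 52,120 − 39,200 = 12,920 kg; Δv = 423×9.8×ln(4.034) = 4145.4×1.3948 ≈ 5782 m/s.
Stage 2: m₀ = 7,770 kg, m_f = 7,770 − 5,570 = 2,200 kg; Δv = 313×9.8×ln(3.532) = 3067.4×1.2618 ≈ 3870 m/s.
Total Δv = 5782 + 3870 = 9652 m/s.

Δv ≈ 9650 m/s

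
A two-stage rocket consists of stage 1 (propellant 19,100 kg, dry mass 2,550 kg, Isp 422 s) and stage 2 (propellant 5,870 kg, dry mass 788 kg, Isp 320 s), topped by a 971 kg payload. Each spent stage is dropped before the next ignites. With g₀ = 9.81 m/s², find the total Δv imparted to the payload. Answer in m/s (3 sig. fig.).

Δv ≈ 8980 m/s

Ignition mass of stage 1 = 19,100+2,550 + 5,870+788 + 971 = 29,279 kg.
Stage 1: m₀ = 29,279 kg, m_f = 29,279 − 19,100 = 10,179 kg; Δv = 422×9.81×ln(2.876) = 4139.8×1.0565 ≈ 4374 m/s.
Stage 2: m₀ = 7,629 kg, m_f = 7,629 − 5,870 = 1,759 kg; Δv = 320×9.81×ln(4.337) = 3139.2×1.4672 ≈ 4606 m/s.
Total Δv = 4374 + 4606 = 8980 m/s.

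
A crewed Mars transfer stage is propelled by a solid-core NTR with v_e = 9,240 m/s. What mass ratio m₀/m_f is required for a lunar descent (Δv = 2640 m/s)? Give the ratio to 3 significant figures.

mass ratio ≈ 1.33

m₀/m_f = exp(Δv / v_e) = exp(2640 / 9240.0) = exp(0.2857) = 1.3307.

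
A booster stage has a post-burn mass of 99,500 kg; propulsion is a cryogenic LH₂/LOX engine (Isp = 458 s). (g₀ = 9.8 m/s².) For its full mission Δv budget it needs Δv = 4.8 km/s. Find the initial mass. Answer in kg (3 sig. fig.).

v_e = Isp · g₀ = 458 × 9.8 = 4488.4 m/s.
By the Tsiolkovsky rocket equation, m₀/m_f = exp(Δv / v_e) = exp(4800 / 4488.4) = exp(1.0694) = 2.9137.
m₀ = m_f × 2.9137 = 99,500 × 2.9137 = 289,913 kg.

initial mass ≈ 290000 kg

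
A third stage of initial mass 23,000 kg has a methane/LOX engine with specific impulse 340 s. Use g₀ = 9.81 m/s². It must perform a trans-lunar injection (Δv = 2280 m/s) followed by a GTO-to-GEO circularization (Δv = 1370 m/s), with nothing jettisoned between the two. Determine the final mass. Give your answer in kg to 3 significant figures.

final mass ≈ 7700 kg

v_e = Isp · g₀ = 340 × 9.81 = 3335.4 m/s.
After the first burn: m = 23000 × exp(−2280/3335.4) = 23000 × 0.50481 = 11,610.6 kg.
After the second burn: m = 11,610.6 × exp(−1370/3335.4) = 11,610.6 × 0.66316 = 7,699.69 kg.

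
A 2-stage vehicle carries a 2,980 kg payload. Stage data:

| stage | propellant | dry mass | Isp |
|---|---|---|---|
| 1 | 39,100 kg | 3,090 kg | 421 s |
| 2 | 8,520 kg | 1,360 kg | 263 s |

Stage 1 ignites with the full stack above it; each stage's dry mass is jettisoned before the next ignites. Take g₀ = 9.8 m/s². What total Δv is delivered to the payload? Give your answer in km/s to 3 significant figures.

Ignition mass of stage 1 = 39,100+3,090 + 8,520+1,360 + 2,980 = 55,050 kg.
Stage 1: m₀ = 55,050 kg, m_f = 55,050 − 39,100 = 15,950 kg; Δv = 421×9.8×ln(3.451) = 4125.8×1.2388 ≈ 5111 m/s.
Stage 2: m₀ = 12,860 kg, m_f = 12,860 − 8,520 = 4,340 kg; Δv = 263×9.8×ln(2.963) = 2577.4×1.0862 ≈ 2800 m/s.
Total Δv = 5111 + 2800 = 7911 m/s.

Δv ≈ 7.91 km/s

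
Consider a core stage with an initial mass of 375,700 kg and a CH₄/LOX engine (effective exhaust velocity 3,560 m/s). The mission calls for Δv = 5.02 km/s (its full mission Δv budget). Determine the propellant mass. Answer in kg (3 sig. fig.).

m₀/m_f = exp(Δv / v_e) = exp(5020 / 3560.0) = exp(1.4101) = 4.0964.
m_f = 375,700 / 4.0964 = 91,714.7 kg, so propellant = m₀ − m_f = 375,700 − 91,714.7 = 283,985.3 kg.

propellant mass ≈ 284000 kg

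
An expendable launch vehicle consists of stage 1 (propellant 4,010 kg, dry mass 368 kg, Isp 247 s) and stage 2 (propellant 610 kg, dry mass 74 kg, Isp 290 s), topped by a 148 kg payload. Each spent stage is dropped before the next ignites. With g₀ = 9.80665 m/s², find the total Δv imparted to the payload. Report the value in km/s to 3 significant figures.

Ignition mass of stage 1 = 4,010+368 + 610+74 + 148 = 5,210 kg.
Stage 1: m₀ = 5,210 kg, m_f = 5,210 − 4,010 = 1,200 kg; Δv = 247×9.80665×ln(4.342) = 2422.2×1.4683 ≈ 3556 m/s.
Stage 2: m₀ = 832 kg, m_f = 832 − 610 = 222 kg; Δv = 290×9.80665×ln(3.748) = 2843.9×1.3212 ≈ 3757 m/s.
Total Δv = 3556 + 3757 = 7313 m/s.

Δv ≈ 7.31 km/s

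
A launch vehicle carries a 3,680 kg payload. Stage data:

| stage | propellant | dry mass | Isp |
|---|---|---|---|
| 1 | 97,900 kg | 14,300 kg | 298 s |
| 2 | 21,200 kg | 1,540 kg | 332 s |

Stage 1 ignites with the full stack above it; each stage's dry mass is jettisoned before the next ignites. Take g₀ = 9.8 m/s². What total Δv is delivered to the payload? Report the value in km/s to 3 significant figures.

Δv ≈ 8.85 km/s

Ignition mass of stage 1 = 97,900+14,300 + 21,200+1,540 + 3,680 = 138,620 kg.
Stage 1: m₀ = 138,620 kg, m_f = 138,620 − 97,900 = 40,720 kg; Δv = 298×9.8×ln(3.404) = 2920.4×1.2250 ≈ 3578 m/s.
Stage 2: m₀ = 26,420 kg, m_f = 26,420 − 21,200 = 5,220 kg; Δv = 332×9.8×ln(5.061) = 3253.6×1.6216 ≈ 5276 m/s.
Total Δv = 3578 + 5276 = 8854 m/s.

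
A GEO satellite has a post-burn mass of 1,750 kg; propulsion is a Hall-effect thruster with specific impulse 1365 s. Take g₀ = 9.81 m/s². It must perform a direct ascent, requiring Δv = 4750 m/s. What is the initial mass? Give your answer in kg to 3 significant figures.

v_e = Isp · g₀ = 1365 × 9.81 = 13390.7 m/s.
Using Δv = v_e ln(m₀/m_f): m₀/m_f = exp(Δv / v_e) = exp(4750 / 13390.7) = exp(0.3547) = 1.4258.
m₀ = m_f × 1.4258 = 1,750 × 1.4258 = 2,495.15 kg.

initial mass ≈ 2500 kg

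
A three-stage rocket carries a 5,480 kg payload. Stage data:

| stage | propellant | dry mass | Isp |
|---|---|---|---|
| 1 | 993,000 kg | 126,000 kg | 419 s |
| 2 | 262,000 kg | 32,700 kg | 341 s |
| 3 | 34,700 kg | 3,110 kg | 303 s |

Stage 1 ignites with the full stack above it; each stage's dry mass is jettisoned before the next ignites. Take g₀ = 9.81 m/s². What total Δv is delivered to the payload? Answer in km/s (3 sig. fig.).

Ignition mass of stage 1 = 993,000+126,000 + 262,000+32,700 + 34,700+3,110 + 5,480 = 1,456,990 kg.
Stage 1: m₀ = 1,456,990 kg, m_f = 1,456,990 − 993,000 = 463,990 kg; Δv = 419×9.81×ln(3.14) = 4110.4×1.1443 ≈ 4703 m/s.
Stage 2: m₀ = 337,990 kg, m_f = 337,990 − 262,000 = 75,990 kg; Δv = 341×9.81×ln(4.448) = 3345.2×1.4924 ≈ 4992 m/s.
Stage 3: m₀ = 43,290 kg, m_f = 43,290 − 34,700 = 8,590 kg; Δv = 303×9.81×ln(5.04) = 2972.4×1.6173 ≈ 4807 m/s.
Total Δv = 4703 + 4992 + 4807 = 14502 m/s.

Δv ≈ 14.5 km/s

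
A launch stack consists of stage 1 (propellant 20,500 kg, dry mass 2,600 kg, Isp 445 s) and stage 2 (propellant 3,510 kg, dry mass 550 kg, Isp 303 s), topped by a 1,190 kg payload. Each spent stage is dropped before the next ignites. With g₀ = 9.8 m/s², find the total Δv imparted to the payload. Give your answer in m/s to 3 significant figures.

Δv ≈ 8880 m/s

Ignition mass of stage 1 = 20,500+2,600 + 3,510+550 + 1,190 = 28,350 kg.
Stage 1: m₀ = 28,350 kg, m_f = 28,350 − 20,500 = 7,850 kg; Δv = 445×9.8×ln(3.611) = 4361.0×1.2841 ≈ 5600 m/s.
Stage 2: m₀ = 5,250 kg, m_f = 5,250 − 3,510 = 1,740 kg; Δv = 303×9.8×ln(3.017) = 2969.4×1.1043 ≈ 3279 m/s.
Total Δv = 5600 + 3279 = 8879 m/s.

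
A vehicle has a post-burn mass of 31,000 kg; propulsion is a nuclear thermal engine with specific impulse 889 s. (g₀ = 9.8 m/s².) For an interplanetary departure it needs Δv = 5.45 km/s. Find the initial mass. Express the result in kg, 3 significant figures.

v_e = Isp · g₀ = 889 × 9.8 = 8712.2 m/s.
Rocket equation: m₀/m_f = exp(Δv / v_e) = exp(5450 / 8712.2) = exp(0.6256) = 1.8693.
m₀ = m_f × 1.8693 = 31,000 × 1.8693 = 57,948.3 kg.

initial mass ≈ 57900 kg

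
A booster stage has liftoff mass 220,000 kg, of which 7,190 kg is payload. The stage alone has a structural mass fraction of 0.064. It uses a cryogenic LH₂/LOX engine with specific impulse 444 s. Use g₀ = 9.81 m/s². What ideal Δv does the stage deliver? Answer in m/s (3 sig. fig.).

Stage wet mass = m₀ − payload = 220,000 − 7,190 = 212,810 kg.
Stage dry mass = ε × stage wet mass = 0.064 × 212,810 = 13,619.8 kg.
Burnout mass m_f = stage dry + payload = 13,619.8 + 7,190 = 20,809.8 kg.
v_e = Isp · g₀ = 444 × 9.81 = 4355.6 m/s.
Δv = v_e · ln(220,000/20,809.8) = 4355.6 × ln(10.57) = 4355.6 × 2.3582 ≈ 10271 m/s.

Δv ≈ 10300 m/s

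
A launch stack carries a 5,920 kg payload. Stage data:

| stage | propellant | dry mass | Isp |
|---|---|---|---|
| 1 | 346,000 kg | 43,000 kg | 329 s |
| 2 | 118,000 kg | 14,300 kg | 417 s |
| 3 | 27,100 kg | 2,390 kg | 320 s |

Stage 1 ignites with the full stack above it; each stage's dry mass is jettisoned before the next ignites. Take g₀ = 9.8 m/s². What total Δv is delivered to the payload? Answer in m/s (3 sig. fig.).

Ignition mass of stage 1 = 346,000+43,000 + 118,000+14,300 + 27,100+2,390 + 5,920 = 556,710 kg.
Stage 1: m₀ = 556,710 kg, m_f = 556,710 − 346,000 = 210,710 kg; Δv = 329×9.8×ln(2.642) = 3224.2×0.9716 ≈ 3133 m/s.
Stage 2: m₀ = 167,710 kg, m_f = 167,710 − 118,000 = 49,710 kg; Δv = 417×9.8×ln(3.374) = 4086.6×1.2160 ≈ 4969 m/s.
Stage 3: m₀ = 35,410 kg, m_f = 35,410 − 27,100 = 8,310 kg; Δv = 320×9.8×ln(4.261) = 3136.0×1.4495 ≈ 4546 m/s.
Total Δv = 3133 + 4969 + 4546 = 12648 m/s.

Δv ≈ 12600 m/s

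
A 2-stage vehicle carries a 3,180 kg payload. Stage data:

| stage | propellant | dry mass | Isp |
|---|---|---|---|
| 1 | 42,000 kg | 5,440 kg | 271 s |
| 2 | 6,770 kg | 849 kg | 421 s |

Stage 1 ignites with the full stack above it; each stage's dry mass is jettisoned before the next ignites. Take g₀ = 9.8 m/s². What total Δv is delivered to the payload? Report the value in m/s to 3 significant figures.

Δv ≈ 7460 m/s

Ignition mass of stage 1 = 42,000+5,440 + 6,770+849 + 3,180 = 58,239 kg.
Stage 1: m₀ = 58,239 kg, m_f = 58,239 − 42,000 = 16,239 kg; Δv = 271×9.8×ln(3.586) = 2655.8×1.2771 ≈ 3392 m/s.
Stage 2: m₀ = 10,799 kg, m_f = 10,799 − 6,770 = 4,029 kg; Δv = 421×9.8×ln(2.68) = 4125.8×0.9859 ≈ 4068 m/s.
Total Δv = 3392 + 4068 = 7460 m/s.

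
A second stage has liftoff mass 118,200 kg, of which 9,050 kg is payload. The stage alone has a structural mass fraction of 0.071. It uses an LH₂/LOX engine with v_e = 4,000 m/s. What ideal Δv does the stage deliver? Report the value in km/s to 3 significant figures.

Stage wet mass = m₀ − payload = 118,200 − 9,050 = 109,150 kg.
Stage dry mass = ε × stage wet mass = 0.071 × 109,150 = 7,749.65 kg.
Burnout mass m_f = stage dry + payload = 7,749.65 + 9,050 = 16,799.65 kg.
By the Tsiolkovsky rocket equation, Δv = v_e · ln(118,200/16,799.65) = 4000.0 × ln(7.036) = 4000.0 × 1.9510 ≈ 7804 m/s.

Δv ≈ 7.80 km/s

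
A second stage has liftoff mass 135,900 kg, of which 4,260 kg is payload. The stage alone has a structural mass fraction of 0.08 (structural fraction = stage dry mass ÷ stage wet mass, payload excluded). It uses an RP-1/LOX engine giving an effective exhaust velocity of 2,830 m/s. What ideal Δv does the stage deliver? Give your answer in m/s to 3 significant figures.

Δv ≈ 6280 m/s

Stage wet mass = m₀ − payload = 135,900 − 4,260 = 131,640 kg.
Stage dry mass = ε × stage wet mass = 0.08 × 131,640 = 10,531.2 kg.
Burnout mass m_f = stage dry + payload = 10,531.2 + 4,260 = 14,791.2 kg.
From the ideal rocket equation, Δv = v_e · ln(135,900/14,791.2) = 2830.0 × ln(9.188) = 2830.0 × 2.2179 ≈ 6277 m/s.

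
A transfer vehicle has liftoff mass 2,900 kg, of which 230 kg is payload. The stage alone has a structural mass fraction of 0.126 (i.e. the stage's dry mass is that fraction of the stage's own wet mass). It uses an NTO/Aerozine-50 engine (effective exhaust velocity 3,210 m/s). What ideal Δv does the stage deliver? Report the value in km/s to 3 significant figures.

Stage wet mass = m₀ − payload = 2,900 − 230 = 2,670 kg.
Stage dry mass = ε × stage wet mass = 0.126 × 2,670 = 336.42 kg.
Burnout mass m_f = stage dry + payload = 336.42 + 230 = 566.42 kg.
Δv = v_e · ln(2,900/566.42) = 3210.0 × ln(5.12) = 3210.0 × 1.6331 ≈ 5242 m/s.

Δv ≈ 5.24 km/s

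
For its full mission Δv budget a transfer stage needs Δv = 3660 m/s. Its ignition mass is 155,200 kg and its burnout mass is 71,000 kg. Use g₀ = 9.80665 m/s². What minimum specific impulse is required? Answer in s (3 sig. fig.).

ln(m₀/m_f) = ln(155200/71000) = ln(2.186) = 0.7820.
v_e = Δv / ln(m₀/m_f) = 3660 / 0.7820 = 4680.1 m/s.
Isp = v_e / g₀ = 4680.1 / 9.80665 = 477.2 s.

Isp ≈ 477 s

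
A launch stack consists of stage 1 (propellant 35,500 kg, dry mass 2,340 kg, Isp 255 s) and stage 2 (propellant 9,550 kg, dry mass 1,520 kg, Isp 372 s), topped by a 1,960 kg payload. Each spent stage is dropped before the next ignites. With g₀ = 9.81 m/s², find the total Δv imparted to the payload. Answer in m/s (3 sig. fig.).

Δv ≈ 7810 m/s

Ignition mass of stage 1 = 35,500+2,340 + 9,550+1,520 + 1,960 = 50,870 kg.
Stage 1: m₀ = 50,870 kg, m_f = 50,870 − 35,500 = 15,370 kg; Δv = 255×9.81×ln(3.31) = 2501.6×1.1969 ≈ 2994 m/s.
Stage 2: m₀ = 13,030 kg, m_f = 13,030 − 9,550 = 3,480 kg; Δv = 372×9.81×ln(3.744) = 3649.3×1.3202 ≈ 4818 m/s.
Total Δv = 2994 + 4818 = 7812 m/s.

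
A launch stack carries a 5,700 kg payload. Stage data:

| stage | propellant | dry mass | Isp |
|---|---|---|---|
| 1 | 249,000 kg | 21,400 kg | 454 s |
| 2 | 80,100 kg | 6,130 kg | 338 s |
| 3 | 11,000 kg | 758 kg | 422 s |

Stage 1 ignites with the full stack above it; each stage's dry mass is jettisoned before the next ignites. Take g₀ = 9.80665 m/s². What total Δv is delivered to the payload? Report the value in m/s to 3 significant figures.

Δv ≈ 13900 m/s

Ignition mass of stage 1 = 249,000+21,400 + 80,100+6,130 + 11,000+758 + 5,700 = 374,088 kg.
Stage 1: m₀ = 374,088 kg, m_f = 374,088 − 249,000 = 125,088 kg; Δv = 454×9.80665×ln(2.991) = 4452.2×1.0955 ≈ 4877 m/s.
Stage 2: m₀ = 103,688 kg, m_f = 103,688 − 80,100 = 23,588 kg; Δv = 338×9.80665×ln(4.396) = 3314.6×1.4806 ≈ 4908 m/s.
Stage 3: m₀ = 17,458 kg, m_f = 17,458 − 11,000 = 6,458 kg; Δv = 422×9.80665×ln(2.703) = 4138.4×0.9945 ≈ 4116 m/s.
Total Δv = 4877 + 4908 + 4116 = 13901 m/s.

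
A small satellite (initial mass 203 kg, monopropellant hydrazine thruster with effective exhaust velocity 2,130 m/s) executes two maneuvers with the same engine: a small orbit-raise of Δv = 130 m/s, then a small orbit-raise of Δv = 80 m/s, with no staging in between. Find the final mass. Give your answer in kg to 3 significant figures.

final mass ≈ 184 kg

After the first burn: m = 203 × exp(−130/2130.0) = 203 × 0.94079 = 190.98 kg.
After the second burn: m = 190.98 × exp(−80/2130.0) = 190.98 × 0.96314 = 183.94 kg.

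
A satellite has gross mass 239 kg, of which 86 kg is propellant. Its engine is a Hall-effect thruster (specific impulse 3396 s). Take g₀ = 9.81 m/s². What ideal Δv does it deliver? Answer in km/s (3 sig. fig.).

Δv ≈ 14.9 km/s

v_e = Isp · g₀ = 3396 × 9.81 = 33314.8 m/s.
m_f = m₀ − m_prop = 239 − 86 = 153 kg.
Using Δv = v_e ln(m₀/m_f): Δv = v_e · ln(m₀/m_f) = 33314.8 × ln(1.562) = 33314.8 × 0.4460 ≈ 14859.2 m/s.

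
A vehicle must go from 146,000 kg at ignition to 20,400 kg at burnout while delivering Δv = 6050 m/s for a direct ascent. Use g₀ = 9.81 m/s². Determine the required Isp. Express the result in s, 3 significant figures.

ln(m₀/m_f) = ln(146000/20400) = ln(7.157) = 1.9681.
By the Tsiolkovsky rocket equation, v_e = Δv / ln(m₀/m_f) = 6050 / 1.9681 = 3074.1 m/s.
Isp = v_e / g₀ = 3074.1 / 9.81 = 313.4 s.

Isp ≈ 313 s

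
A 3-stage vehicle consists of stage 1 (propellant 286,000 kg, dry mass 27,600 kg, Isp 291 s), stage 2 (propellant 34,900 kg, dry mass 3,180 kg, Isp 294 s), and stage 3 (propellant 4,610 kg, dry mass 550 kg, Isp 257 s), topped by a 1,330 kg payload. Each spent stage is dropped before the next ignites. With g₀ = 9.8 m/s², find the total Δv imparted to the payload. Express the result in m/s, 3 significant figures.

Δv ≈ 12100 m/s

Ignition mass of stage 1 = 286,000+27,600 + 34,900+3,180 + 4,610+550 + 1,330 = 358,170 kg.
Stage 1: m₀ = 358,170 kg, m_f = 358,170 − 286,000 = 72,170 kg; Δv = 291×9.8×ln(4.963) = 2851.8×1.6020 ≈ 4569 m/s.
Stage 2: m₀ = 44,570 kg, m_f = 44,570 − 34,900 = 9,670 kg; Δv = 294×9.8×ln(4.609) = 2881.2×1.5280 ≈ 4403 m/s.
Stage 3: m₀ = 6,490 kg, m_f = 6,490 − 4,610 = 1,880 kg; Δv = 257×9.8×ln(3.452) = 2518.6×1.2390 ≈ 3121 m/s.
Total Δv = 4569 + 4403 + 3121 = 12093 m/s.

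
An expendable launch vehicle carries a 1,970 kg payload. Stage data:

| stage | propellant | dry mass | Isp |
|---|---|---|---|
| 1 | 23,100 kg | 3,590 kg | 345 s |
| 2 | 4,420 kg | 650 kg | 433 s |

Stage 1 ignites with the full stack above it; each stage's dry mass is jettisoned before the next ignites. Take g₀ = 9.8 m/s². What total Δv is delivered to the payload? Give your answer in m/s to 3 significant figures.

Ignition mass of stage 1 = 23,100+3,590 + 4,420+650 + 1,970 = 33,730 kg.
Stage 1: m₀ = 33,730 kg, m_f = 33,730 − 23,100 = 10,630 kg; Δv = 345×9.8×ln(3.173) = 3381.0×1.1547 ≈ 3904 m/s.
Stage 2: m₀ = 7,040 kg, m_f = 7,040 − 4,420 = 2,620 kg; Δv = 433×9.8×ln(2.687) = 4243.4×0.9884 ≈ 4194 m/s.
Total Δv = 3904 + 4194 = 8098 m/s.

Δv ≈ 8100 m/s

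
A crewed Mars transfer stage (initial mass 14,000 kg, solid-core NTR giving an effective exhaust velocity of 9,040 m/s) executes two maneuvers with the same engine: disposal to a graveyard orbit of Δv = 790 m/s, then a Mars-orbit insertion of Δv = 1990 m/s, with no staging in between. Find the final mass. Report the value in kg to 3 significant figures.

final mass ≈ 10300 kg

After the first burn: m = 14000 × exp(−790/9040.0) = 14000 × 0.91632 = 12,828.5 kg.
After the second burn: m = 12,828.5 × exp(−1990/9040.0) = 12,828.5 × 0.80241 = 10,293.7 kg.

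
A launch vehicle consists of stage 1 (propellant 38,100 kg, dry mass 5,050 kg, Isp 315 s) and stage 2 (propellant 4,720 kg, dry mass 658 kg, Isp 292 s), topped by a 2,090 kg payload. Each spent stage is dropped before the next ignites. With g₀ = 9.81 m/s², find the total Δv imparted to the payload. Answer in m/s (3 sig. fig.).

Δv ≈ 7180 m/s

Ignition mass of stage 1 = 38,100+5,050 + 4,720+658 + 2,090 = 50,618 kg.
Stage 1: m₀ = 50,618 kg, m_f = 50,618 − 38,100 = 12,518 kg; Δv = 315×9.81×ln(4.044) = 3090.2×1.3971 ≈ 4317 m/s.
Stage 2: m₀ = 7,468 kg, m_f = 7,468 − 4,720 = 2,748 kg; Δv = 292×9.81×ln(2.718) = 2864.5×0.9998 ≈ 2864 m/s.
Total Δv = 4317 + 2864 = 7181 m/s.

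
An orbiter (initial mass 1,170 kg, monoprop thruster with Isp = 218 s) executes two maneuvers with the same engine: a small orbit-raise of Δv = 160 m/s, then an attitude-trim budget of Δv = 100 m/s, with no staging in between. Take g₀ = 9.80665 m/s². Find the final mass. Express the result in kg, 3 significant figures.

final mass ≈ 1040 kg

v_e = Isp · g₀ = 218 × 9.80665 = 2137.8 m/s.
After the first burn: m = 1170 × exp(−160/2137.8) = 1170 × 0.92789 = 1,085.63 kg.
After the second burn: m = 1,085.63 × exp(−100/2137.8) = 1,085.63 × 0.95430 = 1,036.02 kg.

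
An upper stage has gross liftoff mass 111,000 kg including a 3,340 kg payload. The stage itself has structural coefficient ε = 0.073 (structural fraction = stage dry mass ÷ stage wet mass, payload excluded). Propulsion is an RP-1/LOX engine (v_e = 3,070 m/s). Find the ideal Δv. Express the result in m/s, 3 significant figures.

Stage wet mass = m₀ − payload = 111,000 − 3,340 = 107,660 kg.
Stage dry mass = ε × stage wet mass = 0.073 × 107,660 = 7,859.18 kg.
Burnout mass m_f = stage dry + payload = 7,859.18 + 3,340 = 11,199.18 kg.
Δv = v_e · ln(111,000/11,199.18) = 3070.0 × ln(9.911) = 3070.0 × 2.2937 ≈ 7042 m/s.

Δv ≈ 7040 m/s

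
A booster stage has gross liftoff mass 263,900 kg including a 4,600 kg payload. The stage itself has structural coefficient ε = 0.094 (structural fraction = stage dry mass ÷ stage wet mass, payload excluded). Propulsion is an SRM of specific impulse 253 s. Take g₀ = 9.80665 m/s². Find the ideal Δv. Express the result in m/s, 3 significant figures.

Stage wet mass = m₀ − payload = 263,900 − 4,600 = 259,300 kg.
Stage dry mass = ε × stage wet mass = 0.094 × 259,300 = 24,374.2 kg.
Burnout mass m_f = stage dry + payload = 24,374.2 + 4,600 = 28,974.2 kg.
v_e = Isp · g₀ = 253 × 9.80665 = 2481.1 m/s.
Using Δv = v_e ln(m₀/m_f): Δv = v_e · ln(263,900/28,974.2) = 2481.1 × ln(9.108) = 2481.1 × 2.2092 ≈ 5481 m/s.

Δv ≈ 5480 m/s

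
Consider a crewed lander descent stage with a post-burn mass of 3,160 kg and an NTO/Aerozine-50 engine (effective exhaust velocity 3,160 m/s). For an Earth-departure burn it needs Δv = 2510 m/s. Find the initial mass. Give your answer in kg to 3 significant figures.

initial mass ≈ 6990 kg

Using Δv = v_e ln(m₀/m_f): m₀/m_f = exp(Δv / v_e) = exp(2510 / 3160.0) = exp(0.7943) = 2.2129.
m₀ = m_f × 2.2129 = 3,160 × 2.2129 = 6,992.76 kg.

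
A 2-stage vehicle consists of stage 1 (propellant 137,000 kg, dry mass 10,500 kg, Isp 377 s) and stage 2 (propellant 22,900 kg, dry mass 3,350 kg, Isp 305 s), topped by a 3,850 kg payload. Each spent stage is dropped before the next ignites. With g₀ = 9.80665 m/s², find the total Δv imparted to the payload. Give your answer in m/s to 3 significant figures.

Δv ≈ 9730 m/s

Ignition mass of stage 1 = 137,000+10,500 + 22,900+3,350 + 3,850 = 177,600 kg.
Stage 1: m₀ = 177,600 kg, m_f = 177,600 − 137,000 = 40,600 kg; Δv = 377×9.80665×ln(4.374) = 3697.1×1.4758 ≈ 5456 m/s.
Stage 2: m₀ = 30,100 kg, m_f = 30,100 − 22,900 = 7,200 kg; Δv = 305×9.80665×ln(4.181) = 2991.0×1.4304 ≈ 4278 m/s.
Total Δv = 5456 + 4278 = 9734 m/s.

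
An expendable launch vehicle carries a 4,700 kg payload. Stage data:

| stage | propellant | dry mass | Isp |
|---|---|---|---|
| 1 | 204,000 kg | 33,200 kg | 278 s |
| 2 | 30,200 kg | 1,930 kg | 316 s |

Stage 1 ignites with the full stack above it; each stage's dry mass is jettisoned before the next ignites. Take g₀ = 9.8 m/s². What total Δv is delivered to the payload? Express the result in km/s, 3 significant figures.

Ignition mass of stage 1 = 204,000+33,200 + 30,200+1,930 + 4,700 = 274,030 kg.
Stage 1: m₀ = 274,030 kg, m_f = 274,030 − 204,000 = 70,030 kg; Δv = 278×9.8×ln(3.913) = 2724.4×1.3643 ≈ 3717 m/s.
Stage 2: m₀ = 36,830 kg, m_f = 36,830 − 30,200 = 6,630 kg; Δv = 316×9.8×ln(5.555) = 3096.8×1.7147 ≈ 5310 m/s.
Total Δv = 3717 + 5310 = 9027 m/s.

Δv ≈ 9.03 km/s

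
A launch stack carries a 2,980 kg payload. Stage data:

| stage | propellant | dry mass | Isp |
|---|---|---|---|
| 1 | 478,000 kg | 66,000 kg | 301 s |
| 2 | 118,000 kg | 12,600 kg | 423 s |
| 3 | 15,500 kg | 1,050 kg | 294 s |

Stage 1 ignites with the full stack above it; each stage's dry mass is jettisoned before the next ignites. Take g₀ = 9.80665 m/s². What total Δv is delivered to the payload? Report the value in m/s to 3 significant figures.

Δv ≈ 14400 m/s

Ignition mass of stage 1 = 478,000+66,000 + 118,000+12,600 + 15,500+1,050 + 2,980 = 694,130 kg.
Stage 1: m₀ = 694,130 kg, m_f = 694,130 − 478,000 = 216,130 kg; Δv = 301×9.80665×ln(3.212) = 2951.8×1.1668 ≈ 3444 m/s.
Stage 2: m₀ = 150,130 kg, m_f = 150,130 − 118,000 = 32,130 kg; Δv = 423×9.80665×ln(4.673) = 4148.2×1.5417 ≈ 6395 m/s.
Stage 3: m₀ = 19,530 kg, m_f = 19,530 − 15,500 = 4,030 kg; Δv = 294×9.80665×ln(4.846) = 2883.2×1.5782 ≈ 4550 m/s.
Total Δv = 3444 + 6395 + 4550 = 14389 m/s.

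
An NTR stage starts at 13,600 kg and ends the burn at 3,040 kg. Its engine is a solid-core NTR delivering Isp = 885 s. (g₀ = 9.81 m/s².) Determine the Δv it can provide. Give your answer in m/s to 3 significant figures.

Δv ≈ 13000 m/s

v_e = Isp · g₀ = 885 × 9.81 = 8681.9 m/s.
Rocket equation: Δv = v_e · ln(m₀/m_f) = 8681.9 × ln(4.474) = 8681.9 × 1.4982 ≈ 13007.3 m/s.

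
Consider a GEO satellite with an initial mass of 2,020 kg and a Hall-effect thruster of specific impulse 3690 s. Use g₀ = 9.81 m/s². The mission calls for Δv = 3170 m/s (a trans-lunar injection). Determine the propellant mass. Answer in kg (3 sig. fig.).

v_e = Isp · g₀ = 3690 × 9.81 = 36198.9 m/s.
m₀/m_f = exp(Δv / v_e) = exp(3170 / 36198.9) = exp(0.0876) = 1.0915.
m_f = 2,020 / 1.0915 = 1,850.66 kg, so propellant = m₀ − m_f = 2,020 − 1,850.66 = 169.34 kg.

propellant mass ≈ 169 kg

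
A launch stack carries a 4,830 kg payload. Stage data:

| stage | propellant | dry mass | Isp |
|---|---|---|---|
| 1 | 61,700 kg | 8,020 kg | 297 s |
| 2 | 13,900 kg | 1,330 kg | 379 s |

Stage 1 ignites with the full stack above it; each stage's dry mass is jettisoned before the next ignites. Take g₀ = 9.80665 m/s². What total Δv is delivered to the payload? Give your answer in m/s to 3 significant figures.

Δv ≈ 7770 m/s

Ignition mass of stage 1 = 61,700+8,020 + 13,900+1,330 + 4,830 = 89,780 kg.
Stage 1: m₀ = 89,780 kg, m_f = 89,780 − 61,700 = 28,080 kg; Δv = 297×9.80665×ln(3.197) = 2912.6×1.1623 ≈ 3385 m/s.
Stage 2: m₀ = 20,060 kg, m_f = 20,060 − 13,900 = 6,160 kg; Δv = 379×9.80665×ln(3.256) = 3716.7×1.1807 ≈ 4388 m/s.
Total Δv = 3385 + 4388 = 7773 m/s.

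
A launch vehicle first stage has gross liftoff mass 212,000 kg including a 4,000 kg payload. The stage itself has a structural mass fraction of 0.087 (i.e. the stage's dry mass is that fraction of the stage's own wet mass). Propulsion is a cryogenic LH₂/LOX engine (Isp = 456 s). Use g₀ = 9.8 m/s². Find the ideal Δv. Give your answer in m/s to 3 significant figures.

Δv ≈ 10100 m/s

Stage wet mass = m₀ − payload = 212,000 − 4,000 = 208,000 kg.
Stage dry mass = ε × stage wet mass = 0.087 × 208,000 = 18,096 kg.
Burnout mass m_f = stage dry + payload = 18,096 + 4,000 = 22,096 kg.
v_e = Isp · g₀ = 456 × 9.8 = 4468.8 m/s.
Δv = v_e · ln(212,000/22,096) = 4468.8 × ln(9.594) = 4468.8 × 2.2612 ≈ 10105 m/s.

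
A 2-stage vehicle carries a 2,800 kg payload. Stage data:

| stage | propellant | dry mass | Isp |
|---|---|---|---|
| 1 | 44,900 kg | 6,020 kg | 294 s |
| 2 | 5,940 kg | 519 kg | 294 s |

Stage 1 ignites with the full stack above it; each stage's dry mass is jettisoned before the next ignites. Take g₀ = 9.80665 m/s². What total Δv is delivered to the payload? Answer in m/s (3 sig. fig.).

Ignition mass of stage 1 = 44,900+6,020 + 5,940+519 + 2,800 = 60,179 kg.
Stage 1: m₀ = 60,179 kg, m_f = 60,179 − 44,900 = 15,279 kg; Δv = 294×9.80665×ln(3.939) = 2883.2×1.3708 ≈ 3952 m/s.
Stage 2: m₀ = 9,259 kg, m_f = 9,259 − 5,940 = 3,319 kg; Δv = 294×9.80665×ln(2.79) = 2883.2×1.0259 ≈ 2958 m/s.
Total Δv = 3952 + 2958 = 6910 m/s.

Δv ≈ 6910 m/s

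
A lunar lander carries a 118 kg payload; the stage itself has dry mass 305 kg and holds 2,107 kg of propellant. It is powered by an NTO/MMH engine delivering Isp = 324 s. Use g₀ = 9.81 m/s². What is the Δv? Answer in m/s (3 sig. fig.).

Δv ≈ 5680 m/s

v_e = Isp · g₀ = 324 × 9.81 = 3178.4 m/s.
m₀ = payload + dry + propellant = 118 + 305 + 2,107 = 2,530 kg.
m_f = payload + dry = 118 + 305 = 423 kg.
Δv = v_e · ln(m₀/m_f) = 3178.4 × ln(5.981) = 3178.4 × 1.7886 ≈ 5685.0 m/s.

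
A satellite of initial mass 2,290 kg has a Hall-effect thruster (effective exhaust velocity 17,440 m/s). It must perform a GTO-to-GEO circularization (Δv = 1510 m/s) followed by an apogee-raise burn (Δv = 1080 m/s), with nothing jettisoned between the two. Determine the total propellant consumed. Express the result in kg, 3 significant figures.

After the first burn: m = 2290 × exp(−1510/17440.0) = 2290 × 0.91706 = 2,100.07 kg.
After the second burn: m = 2,100.07 × exp(−1080/17440.0) = 2,100.07 × 0.93995 = 1,973.96 kg.
Total propellant = m₀ − m_final = 2290 − 1,973.96 = 316.04 kg.

total propellant consumed ≈ 316 kg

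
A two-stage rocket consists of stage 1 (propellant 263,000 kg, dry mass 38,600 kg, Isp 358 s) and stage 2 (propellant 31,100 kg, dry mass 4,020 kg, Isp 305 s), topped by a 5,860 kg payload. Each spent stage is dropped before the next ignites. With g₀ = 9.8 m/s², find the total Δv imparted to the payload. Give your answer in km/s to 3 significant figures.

Ignition mass of stage 1 = 263,000+38,600 + 31,100+4,020 + 5,860 = 342,580 kg.
Stage 1: m₀ = 342,580 kg, m_f = 342,580 − 263,000 = 79,580 kg; Δv = 358×9.8×ln(4.305) = 3508.4×1.4597 ≈ 5121 m/s.
Stage 2: m₀ = 40,980 kg, m_f = 40,980 − 31,100 = 9,880 kg; Δv = 305×9.8×ln(4.148) = 2989.0×1.4226 ≈ 4252 m/s.
Total Δv = 5121 + 4252 = 9373 m/s.

Δv ≈ 9.37 km/s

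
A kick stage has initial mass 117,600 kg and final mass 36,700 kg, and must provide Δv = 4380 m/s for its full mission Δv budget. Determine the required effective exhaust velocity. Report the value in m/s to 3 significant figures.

ln(m₀/m_f) = ln(117600/36700) = ln(3.204) = 1.1645.
v_e = Δv / ln(m₀/m_f) = 4380 / 1.1645 = 3761.2 m/s.

v_e ≈ 3760 m/s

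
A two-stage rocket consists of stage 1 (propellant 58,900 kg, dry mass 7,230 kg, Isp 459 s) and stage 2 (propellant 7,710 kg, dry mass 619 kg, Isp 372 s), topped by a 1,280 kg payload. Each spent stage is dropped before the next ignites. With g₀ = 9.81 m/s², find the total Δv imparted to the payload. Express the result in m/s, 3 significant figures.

Ignition mass of stage 1 = 58,900+7,230 + 7,710+619 + 1,280 = 75,739 kg.
Stage 1: m₀ = 75,739 kg, m_f = 75,739 − 58,900 = 16,839 kg; Δv = 459×9.81×ln(4.498) = 4502.8×1.5036 ≈ 6770 m/s.
Stage 2: m₀ = 9,609 kg, m_f = 9,609 − 7,710 = 1,899 kg; Δv = 372×9.81×ln(5.06) = 3649.3×1.6214 ≈ 5917 m/s.
Total Δv = 6770 + 5917 = 12687 m/s.

Δv ≈ 12700 m/s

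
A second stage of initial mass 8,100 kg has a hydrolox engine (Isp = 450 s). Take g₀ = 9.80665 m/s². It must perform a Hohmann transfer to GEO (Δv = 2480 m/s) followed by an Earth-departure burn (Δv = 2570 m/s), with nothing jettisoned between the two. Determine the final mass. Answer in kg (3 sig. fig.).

final mass ≈ 2580 kg

v_e = Isp · g₀ = 450 × 9.80665 = 4413.0 m/s.
After the first burn: m = 8100 × exp(−2480/4413.0) = 8100 × 0.57008 = 4,617.65 kg.
After the second burn: m = 4,617.65 × exp(−2570/4413.0) = 4,617.65 × 0.55857 = 2,579.28 kg.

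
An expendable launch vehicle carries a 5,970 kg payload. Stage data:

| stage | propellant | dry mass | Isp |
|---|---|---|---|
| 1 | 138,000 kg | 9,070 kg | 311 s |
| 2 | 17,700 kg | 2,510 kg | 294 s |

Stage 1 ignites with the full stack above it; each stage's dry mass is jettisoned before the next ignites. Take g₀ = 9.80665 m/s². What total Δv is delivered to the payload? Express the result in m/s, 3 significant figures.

Δv ≈ 8110 m/s

Ignition mass of stage 1 = 138,000+9,070 + 17,700+2,510 + 5,970 = 173,250 kg.
Stage 1: m₀ = 173,250 kg, m_f = 173,250 − 138,000 = 35,250 kg; Δv = 311×9.80665×ln(4.915) = 3049.9×1.5923 ≈ 4856 m/s.
Stage 2: m₀ = 26,180 kg, m_f = 26,180 − 17,700 = 8,480 kg; Δv = 294×9.80665×ln(3.087) = 2883.2×1.1273 ≈ 3250 m/s.
Total Δv = 4856 + 3250 = 8106 m/s.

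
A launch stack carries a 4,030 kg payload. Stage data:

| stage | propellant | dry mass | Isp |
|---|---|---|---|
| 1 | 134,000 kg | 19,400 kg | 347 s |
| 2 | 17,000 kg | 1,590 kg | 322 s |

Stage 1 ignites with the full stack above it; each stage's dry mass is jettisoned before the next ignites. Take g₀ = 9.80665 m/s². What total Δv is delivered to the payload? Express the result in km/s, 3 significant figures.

Δv ≈ 9.27 km/s

Ignition mass of stage 1 = 134,000+19,400 + 17,000+1,590 + 4,030 = 176,020 kg.
Stage 1: m₀ = 176,020 kg, m_f = 176,020 − 134,000 = 42,020 kg; Δv = 347×9.80665×ln(4.189) = 3402.9×1.4325 ≈ 4875 m/s.
Stage 2: m₀ = 22,620 kg, m_f = 22,620 − 17,000 = 5,620 kg; Δv = 322×9.80665×ln(4.025) = 3157.7×1.3925 ≈ 4397 m/s.
Total Δv = 4875 + 4397 = 9272 m/s.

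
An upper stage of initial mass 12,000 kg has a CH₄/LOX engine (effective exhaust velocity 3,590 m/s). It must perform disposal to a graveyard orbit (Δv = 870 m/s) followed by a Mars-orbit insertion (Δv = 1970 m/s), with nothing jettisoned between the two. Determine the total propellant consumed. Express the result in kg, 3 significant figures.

total propellant consumed ≈ 6560 kg

After the first burn: m = 12000 × exp(−870/3590.0) = 12000 × 0.78479 = 9,417.48 kg.
After the second burn: m = 9,417.48 × exp(−1970/3590.0) = 9,417.48 × 0.57767 = 5,440.2 kg.
Total propellant = m₀ − m_final = 12000 − 5,440.2 = 6,559.8 kg.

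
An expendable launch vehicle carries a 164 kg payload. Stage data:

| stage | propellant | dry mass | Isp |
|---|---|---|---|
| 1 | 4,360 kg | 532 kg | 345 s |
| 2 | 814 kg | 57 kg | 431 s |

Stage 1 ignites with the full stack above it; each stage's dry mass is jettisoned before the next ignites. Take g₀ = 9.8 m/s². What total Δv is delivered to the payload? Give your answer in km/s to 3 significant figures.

Ignition mass of stage 1 = 4,360+532 + 814+57 + 164 = 5,927 kg.
Stage 1: m₀ = 5,927 kg, m_f = 5,927 − 4,360 = 1,567 kg; Δv = 345×9.8×ln(3.782) = 3381.0×1.3304 ≈ 4498 m/s.
Stage 2: m₀ = 1,035 kg, m_f = 1,035 − 814 = 221 kg; Δv = 431×9.8×ln(4.683) = 4223.8×1.5440 ≈ 6522 m/s.
Total Δv = 4498 + 6522 = 11020 m/s.

Δv ≈ 11.0 km/s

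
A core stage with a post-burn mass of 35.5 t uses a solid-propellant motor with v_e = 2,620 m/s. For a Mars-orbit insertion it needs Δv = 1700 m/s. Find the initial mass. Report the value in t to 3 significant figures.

initial mass ≈ 67.9 t

By the Tsiolkovsky rocket equation, m₀/m_f = exp(Δv / v_e) = exp(1700 / 2620.0) = exp(0.6489) = 1.9133.
m₀ = m_f × 1.9133 = 35.5 × 1.9133 = 67.9222 t.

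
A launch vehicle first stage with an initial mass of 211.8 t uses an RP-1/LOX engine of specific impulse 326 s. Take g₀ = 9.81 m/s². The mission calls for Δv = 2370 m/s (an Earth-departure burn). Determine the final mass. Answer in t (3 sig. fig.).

final mass ≈ 101 t

v_e = Isp · g₀ = 326 × 9.81 = 3198.1 m/s.
m₀/m_f = exp(Δv / v_e) = exp(2370 / 3198.1) = exp(0.7411) = 2.0982.
m_f = m₀ / 2.0982 = 211.8 / 2.0982 = 100.944 t.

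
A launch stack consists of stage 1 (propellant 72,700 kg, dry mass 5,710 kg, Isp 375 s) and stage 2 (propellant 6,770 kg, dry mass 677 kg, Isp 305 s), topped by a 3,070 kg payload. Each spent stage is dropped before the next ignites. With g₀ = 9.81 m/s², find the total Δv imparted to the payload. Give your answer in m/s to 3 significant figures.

Δv ≈ 9350 m/s

Ignition mass of stage 1 = 72,700+5,710 + 6,770+677 + 3,070 = 88,927 kg.
Stage 1: m₀ = 88,927 kg, m_f = 88,927 − 72,700 = 16,227 kg; Δv = 375×9.81×ln(5.48) = 3678.8×1.7011 ≈ 6258 m/s.
Stage 2: m₀ = 10,517 kg, m_f = 10,517 − 6,770 = 3,747 kg; Δv = 305×9.81×ln(2.807) = 2992.1×1.0320 ≈ 3088 m/s.
Total Δv = 6258 + 3088 = 9346 m/s.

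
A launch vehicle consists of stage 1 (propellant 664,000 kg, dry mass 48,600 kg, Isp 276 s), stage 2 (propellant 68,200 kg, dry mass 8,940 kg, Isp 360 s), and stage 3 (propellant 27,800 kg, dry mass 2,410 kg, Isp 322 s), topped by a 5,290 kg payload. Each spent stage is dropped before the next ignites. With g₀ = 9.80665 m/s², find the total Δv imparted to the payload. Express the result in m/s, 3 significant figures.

Ignition mass of stage 1 = 664,000+48,600 + 68,200+8,940 + 27,800+2,410 + 5,290 = 825,240 kg.
Stage 1: m₀ = 825,240 kg, m_f = 825,240 − 664,000 = 161,240 kg; Δv = 276×9.80665×ln(5.118) = 2706.6×1.6328 ≈ 4419 m/s.
Stage 2: m₀ = 112,640 kg, m_f = 112,640 − 68,200 = 44,440 kg; Δv = 360×9.80665×ln(2.535) = 3530.4×0.9301 ≈ 3283 m/s.
Stage 3: m₀ = 35,500 kg, m_f = 35,500 − 27,800 = 7,700 kg; Δv = 322×9.80665×ln(4.61) = 3157.7×1.5283 ≈ 4826 m/s.
Total Δv = 4419 + 3283 + 4826 = 12528 m/s.

Δv ≈ 12500 m/s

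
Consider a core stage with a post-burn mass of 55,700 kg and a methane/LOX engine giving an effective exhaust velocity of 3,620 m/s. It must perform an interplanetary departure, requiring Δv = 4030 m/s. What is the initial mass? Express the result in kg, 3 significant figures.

Using Δv = v_e ln(m₀/m_f): m₀/m_f = exp(Δv / v_e) = exp(4030 / 3620.0) = exp(1.1133) = 3.0443.
m₀ = m_f × 3.0443 = 55,700 × 3.0443 = 169,568 kg.

initial mass ≈ 170000 kg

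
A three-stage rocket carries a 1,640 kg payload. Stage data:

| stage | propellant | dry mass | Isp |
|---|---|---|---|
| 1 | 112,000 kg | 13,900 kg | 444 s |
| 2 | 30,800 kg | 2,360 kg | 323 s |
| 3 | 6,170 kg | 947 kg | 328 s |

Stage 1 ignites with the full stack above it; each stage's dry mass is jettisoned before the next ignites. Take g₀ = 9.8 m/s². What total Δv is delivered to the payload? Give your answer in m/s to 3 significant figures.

Ignition mass of stage 1 = 112,000+13,900 + 30,800+2,360 + 6,170+947 + 1,640 = 167,817 kg.
Stage 1: m₀ = 167,817 kg, m_f = 167,817 − 112,000 = 55,817 kg; Δv = 444×9.8×ln(3.007) = 4351.2×1.1008 ≈ 4790 m/s.
Stage 2: m₀ = 41,917 kg, m_f = 41,917 − 30,800 = 11,117 kg; Δv = 323×9.8×ln(3.771) = 3165.4×1.3272 ≈ 4201 m/s.
Stage 3: m₀ = 8,757 kg, m_f = 8,757 − 6,170 = 2,587 kg; Δv = 328×9.8×ln(3.385) = 3214.4×1.2194 ≈ 3919 m/s.
Total Δv = 4790 + 4201 + 3919 = 12910 m/s.

Δv ≈ 12900 m/s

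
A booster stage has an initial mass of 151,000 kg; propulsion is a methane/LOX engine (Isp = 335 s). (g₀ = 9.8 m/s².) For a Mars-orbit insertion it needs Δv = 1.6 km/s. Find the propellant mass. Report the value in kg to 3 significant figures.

propellant mass ≈ 58200 kg

v_e = Isp · g₀ = 335 × 9.8 = 3283.0 m/s.
By the Tsiolkovsky rocket equation, m₀/m_f = exp(Δv / v_e) = exp(1600 / 3283.0) = exp(0.4874) = 1.6280.
m_f = 151,000 / 1.6280 = 92,751.8 kg, so propellant = m₀ − m_f = 151,000 − 92,751.8 = 58,248.2 kg.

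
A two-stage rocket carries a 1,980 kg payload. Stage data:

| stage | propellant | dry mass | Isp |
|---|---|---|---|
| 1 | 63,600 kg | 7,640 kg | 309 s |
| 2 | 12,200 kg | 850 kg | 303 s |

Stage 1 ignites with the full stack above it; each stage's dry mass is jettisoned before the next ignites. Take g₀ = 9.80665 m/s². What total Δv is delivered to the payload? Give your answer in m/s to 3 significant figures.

Δv ≈ 9010 m/s

Ignition mass of stage 1 = 63,600+7,640 + 12,200+850 + 1,980 = 86,270 kg.
Stage 1: m₀ = 86,270 kg, m_f = 86,270 − 63,600 = 22,670 kg; Δv = 309×9.80665×ln(3.805) = 3030.3×1.3364 ≈ 4050 m/s.
Stage 2: m₀ = 15,030 kg, m_f = 15,030 − 12,200 = 2,830 kg; Δv = 303×9.80665×ln(5.311) = 2971.4×1.6698 ≈ 4962 m/s.
Total Δv = 4050 + 4962 = 9012 m/s.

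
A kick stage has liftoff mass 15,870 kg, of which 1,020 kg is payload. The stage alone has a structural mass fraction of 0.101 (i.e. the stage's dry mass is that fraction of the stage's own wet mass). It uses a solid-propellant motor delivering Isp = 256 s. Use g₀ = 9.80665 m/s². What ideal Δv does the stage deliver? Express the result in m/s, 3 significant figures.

Stage wet mass = m₀ − payload = 15,870 − 1,020 = 14,850 kg.
Stage dry mass = ε × stage wet mass = 0.101 × 14,850 = 1,499.85 kg.
Burnout mass m_f = stage dry + payload = 1,499.85 + 1,020 = 2,519.85 kg.
v_e = Isp · g₀ = 256 × 9.80665 = 2510.5 m/s.
Using Δv = v_e ln(m₀/m_f): Δv = v_e · ln(15,870/2,519.85) = 2510.5 × ln(6.298) = 2510.5 × 1.8402 ≈ 4620 m/s.

Δv ≈ 4620 m/s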